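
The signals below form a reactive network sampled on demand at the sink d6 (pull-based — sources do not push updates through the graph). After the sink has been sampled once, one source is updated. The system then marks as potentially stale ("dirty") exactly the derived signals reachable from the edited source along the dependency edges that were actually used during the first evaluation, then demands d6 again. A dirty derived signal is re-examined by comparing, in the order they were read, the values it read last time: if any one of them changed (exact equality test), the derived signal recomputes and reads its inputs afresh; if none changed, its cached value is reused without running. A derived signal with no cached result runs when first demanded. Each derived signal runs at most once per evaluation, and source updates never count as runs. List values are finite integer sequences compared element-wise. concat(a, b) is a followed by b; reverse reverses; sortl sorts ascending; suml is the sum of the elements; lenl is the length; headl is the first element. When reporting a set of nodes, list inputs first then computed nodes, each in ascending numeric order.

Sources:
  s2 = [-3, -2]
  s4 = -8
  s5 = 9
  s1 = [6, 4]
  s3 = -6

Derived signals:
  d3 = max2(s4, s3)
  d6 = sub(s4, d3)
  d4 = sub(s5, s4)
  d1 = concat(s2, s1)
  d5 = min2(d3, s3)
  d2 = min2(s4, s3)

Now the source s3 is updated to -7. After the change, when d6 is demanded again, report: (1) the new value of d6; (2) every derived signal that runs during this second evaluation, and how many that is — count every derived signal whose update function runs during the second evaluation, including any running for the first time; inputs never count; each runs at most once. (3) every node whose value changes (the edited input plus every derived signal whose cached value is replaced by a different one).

d6 now evaluates to -1.
Run set: d3, d6 (2 run).
Changed values: s3, d3, d6.

Initial pass — values computed on the first demand:
  d3 = max2(-8, -6) = -6
  d6 = sub(-8, -6) = -2

Second demand — change propagation:
  d3: re-runs because s3 -6->-7; new result -7.
  d6: re-runs because d3 -6->-7; new result -1.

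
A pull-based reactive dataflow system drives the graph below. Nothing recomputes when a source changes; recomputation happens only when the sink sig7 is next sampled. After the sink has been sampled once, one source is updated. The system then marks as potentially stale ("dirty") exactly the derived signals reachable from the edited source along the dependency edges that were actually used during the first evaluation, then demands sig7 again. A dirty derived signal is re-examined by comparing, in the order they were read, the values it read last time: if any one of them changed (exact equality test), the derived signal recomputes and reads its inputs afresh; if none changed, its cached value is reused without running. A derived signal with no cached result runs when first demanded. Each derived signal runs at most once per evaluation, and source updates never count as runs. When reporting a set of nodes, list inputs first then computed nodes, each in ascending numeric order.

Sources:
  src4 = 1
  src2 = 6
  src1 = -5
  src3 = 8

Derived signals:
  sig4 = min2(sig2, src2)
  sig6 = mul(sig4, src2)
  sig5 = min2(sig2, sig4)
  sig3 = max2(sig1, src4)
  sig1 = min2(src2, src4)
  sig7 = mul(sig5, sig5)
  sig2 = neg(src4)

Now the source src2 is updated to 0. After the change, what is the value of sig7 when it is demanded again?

New value of sig7: 1.
Key observation: the change is absorbed at sig4 — it re-runs but produces the same value, and the output's value is unchanged.

First evaluation (everything demanded from the output):
  sig2 = neg(1) = -1
  sig4 = min2(-1, 6) = -1
  sig5 = min2(-1, -1) = -1
  sig7 = mul(-1, -1) = 1

Propagation after the edit:
  sig4: runs — src2 6->0; result -1 (same value as before).
  sig5: checked — values it read are unchanged (sig2 unchanged, sig4 unchanged); reused cached -1 without running.
  sig7: checked — values it read are unchanged (sig5 unchanged, sig5 unchanged); reused cached 1 without running.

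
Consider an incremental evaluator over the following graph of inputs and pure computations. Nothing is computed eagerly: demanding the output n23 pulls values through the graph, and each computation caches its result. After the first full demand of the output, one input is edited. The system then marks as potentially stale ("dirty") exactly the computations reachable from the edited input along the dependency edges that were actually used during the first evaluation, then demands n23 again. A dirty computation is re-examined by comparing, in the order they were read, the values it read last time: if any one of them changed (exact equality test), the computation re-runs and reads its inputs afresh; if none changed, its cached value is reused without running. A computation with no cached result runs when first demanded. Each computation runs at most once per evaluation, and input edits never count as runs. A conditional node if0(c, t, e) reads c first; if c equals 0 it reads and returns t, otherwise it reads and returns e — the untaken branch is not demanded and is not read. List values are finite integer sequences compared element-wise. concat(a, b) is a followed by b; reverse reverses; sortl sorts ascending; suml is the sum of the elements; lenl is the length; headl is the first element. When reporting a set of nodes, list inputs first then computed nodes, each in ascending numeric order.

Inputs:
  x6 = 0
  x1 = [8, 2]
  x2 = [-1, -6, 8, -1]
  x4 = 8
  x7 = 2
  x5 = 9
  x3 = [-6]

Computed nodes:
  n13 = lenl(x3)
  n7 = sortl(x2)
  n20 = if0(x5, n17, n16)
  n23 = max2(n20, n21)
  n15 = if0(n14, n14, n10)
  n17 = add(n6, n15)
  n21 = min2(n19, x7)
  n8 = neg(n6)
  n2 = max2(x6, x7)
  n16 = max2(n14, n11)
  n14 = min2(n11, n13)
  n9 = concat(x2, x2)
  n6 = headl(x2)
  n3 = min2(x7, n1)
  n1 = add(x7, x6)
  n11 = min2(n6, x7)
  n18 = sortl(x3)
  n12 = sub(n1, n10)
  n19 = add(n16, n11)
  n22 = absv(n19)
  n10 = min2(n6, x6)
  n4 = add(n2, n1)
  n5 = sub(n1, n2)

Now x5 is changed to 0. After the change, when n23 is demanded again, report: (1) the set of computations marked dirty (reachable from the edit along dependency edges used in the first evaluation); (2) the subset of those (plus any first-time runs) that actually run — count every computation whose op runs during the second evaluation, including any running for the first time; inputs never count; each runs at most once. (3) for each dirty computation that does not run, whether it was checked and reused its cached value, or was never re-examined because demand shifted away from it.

Initial pass — values computed on the first demand:
  n6 = headl([-1, -6, 8, -1]) = -1
  n11 = min2(-1, 2) = -1
  n13 = lenl([-6]) = 1
  n14 = min2(-1, 1) = -1
  n16 = max2(-1, -1) = -1
  n19 = add(-1, -1) = -2
  n20 = if0(x5=9 -> else branch n16) = -1
  n21 = min2(-2, 2) = -2
  n23 = max2(-1, -2) = -1

Second demand — change propagation:
  n10: newly demanded (no cache) — executes and yields -1.
  n15: newly demanded (no cache) — executes and yields -1.
  n17: newly demanded (no cache) — executes and yields -2.
  n20: re-runs because x5 9->0; new result -2.
  n23: re-runs because n20 -1->-2; new result -2.

The important point: the flipped condition pulls in fresh nodes; n10, n15, n17 run for the first time.

Dirty set: n20, n23.
Run set: n10, n15, n17, n20, n23 (5 run).
All dirty computations ended up running.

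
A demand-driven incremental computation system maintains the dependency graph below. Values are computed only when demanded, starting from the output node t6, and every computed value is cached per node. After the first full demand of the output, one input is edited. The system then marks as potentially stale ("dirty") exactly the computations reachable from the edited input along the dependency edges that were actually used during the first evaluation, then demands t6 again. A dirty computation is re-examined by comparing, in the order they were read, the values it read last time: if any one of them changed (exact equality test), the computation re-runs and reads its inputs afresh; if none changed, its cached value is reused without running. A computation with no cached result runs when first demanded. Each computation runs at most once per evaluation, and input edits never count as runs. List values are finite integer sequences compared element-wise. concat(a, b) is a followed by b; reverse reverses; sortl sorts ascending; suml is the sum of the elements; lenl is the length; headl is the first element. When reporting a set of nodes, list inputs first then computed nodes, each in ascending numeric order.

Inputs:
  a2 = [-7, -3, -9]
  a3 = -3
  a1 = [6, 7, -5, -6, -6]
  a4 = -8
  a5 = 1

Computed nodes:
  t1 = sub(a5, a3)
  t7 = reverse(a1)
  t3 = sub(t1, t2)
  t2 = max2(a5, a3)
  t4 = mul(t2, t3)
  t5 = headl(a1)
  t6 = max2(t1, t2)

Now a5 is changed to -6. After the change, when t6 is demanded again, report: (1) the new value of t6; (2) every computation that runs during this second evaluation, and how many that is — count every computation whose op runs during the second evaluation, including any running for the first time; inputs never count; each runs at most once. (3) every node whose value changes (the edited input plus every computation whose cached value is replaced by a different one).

New value of t6: -3.
Computations that run: t1, t2, t6 — 3 in total.
Values that change: a5, t1, t2, t6.

First evaluation (everything demanded from the output):
  t1 = sub(1, -3) = 4
  t2 = max2(1, -3) = 1
  t6 = max2(4, 1) = 4

Propagation after the edit:
  t1: runs — a5 1->-6; result -3.
  t2: runs — a5 1->-6; result -3.
  t6: runs — t1 4->-3; t2 1->-3; result -3.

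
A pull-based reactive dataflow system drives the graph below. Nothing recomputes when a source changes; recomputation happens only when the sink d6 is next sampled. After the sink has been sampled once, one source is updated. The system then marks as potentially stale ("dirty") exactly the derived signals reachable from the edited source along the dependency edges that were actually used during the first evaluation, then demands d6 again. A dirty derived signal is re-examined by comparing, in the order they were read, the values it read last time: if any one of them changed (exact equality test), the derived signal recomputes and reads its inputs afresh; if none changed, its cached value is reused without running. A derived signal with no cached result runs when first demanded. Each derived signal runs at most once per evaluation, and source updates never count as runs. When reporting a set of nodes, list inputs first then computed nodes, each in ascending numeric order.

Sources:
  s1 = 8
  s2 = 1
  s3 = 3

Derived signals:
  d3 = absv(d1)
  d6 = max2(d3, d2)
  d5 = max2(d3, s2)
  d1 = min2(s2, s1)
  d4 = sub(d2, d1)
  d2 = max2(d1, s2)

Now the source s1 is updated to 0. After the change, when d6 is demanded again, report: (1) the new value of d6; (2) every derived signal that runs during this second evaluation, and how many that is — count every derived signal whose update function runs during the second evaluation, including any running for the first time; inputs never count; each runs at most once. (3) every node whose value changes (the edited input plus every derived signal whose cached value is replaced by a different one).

New value of d6: 1.
Derived signals that run: d1, d2, d3, d6 — 4 in total.
Values that change: s1, d1, d3.

First evaluation (everything demanded from the output):
  d1 = min2(1, 8) = 1
  d2 = max2(1, 1) = 1
  d3 = absv(1) = 1
  d6 = max2(1, 1) = 1

Propagation after the edit:
  d1: runs — s1 8->0; result 0.
  d2: runs — d1 1->0; result 1 (same value as before).
  d3: runs — d1 1->0; result 0.
  d6: runs — d3 1->0; result 1 (same value as before).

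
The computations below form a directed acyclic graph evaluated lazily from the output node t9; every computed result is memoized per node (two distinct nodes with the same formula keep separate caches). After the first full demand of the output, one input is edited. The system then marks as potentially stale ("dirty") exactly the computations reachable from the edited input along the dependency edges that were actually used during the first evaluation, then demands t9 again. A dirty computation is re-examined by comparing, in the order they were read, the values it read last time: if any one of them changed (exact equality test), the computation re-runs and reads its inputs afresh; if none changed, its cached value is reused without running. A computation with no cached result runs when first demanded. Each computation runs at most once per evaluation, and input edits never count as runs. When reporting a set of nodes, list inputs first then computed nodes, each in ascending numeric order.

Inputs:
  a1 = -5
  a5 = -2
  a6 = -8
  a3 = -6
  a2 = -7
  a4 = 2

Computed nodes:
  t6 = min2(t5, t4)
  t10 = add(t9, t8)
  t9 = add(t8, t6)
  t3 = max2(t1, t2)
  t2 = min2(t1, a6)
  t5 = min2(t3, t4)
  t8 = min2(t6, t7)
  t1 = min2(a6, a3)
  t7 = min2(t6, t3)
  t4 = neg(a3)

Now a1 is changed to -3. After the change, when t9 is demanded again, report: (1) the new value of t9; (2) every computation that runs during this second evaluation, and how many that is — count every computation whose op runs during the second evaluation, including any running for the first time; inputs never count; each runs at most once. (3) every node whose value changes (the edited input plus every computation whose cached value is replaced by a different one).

First demand of the output computes:
  t1 = min2(-8, -6) = -8
  t2 = min2(-8, -8) = -8
  t3 = max2(-8, -8) = -8
  t4 = neg(-6) = 6
  t5 = min2(-8, 6) = -8
  t6 = min2(-8, 6) = -8
  t7 = min2(-8, -8) = -8
  t8 = min2(-8, -8) = -8
  t9 = add(-8, -8) = -16

After the edit, cleaning proceeds:
  no node depends on a1 at all; the second demand re-runs nothing.

Note the shortcut — nothing in the graph depends on a1 at all, so no recomputation happens.

Demanding t9 again yields -16.
0 computations run: none.
The nodes whose values change: a1.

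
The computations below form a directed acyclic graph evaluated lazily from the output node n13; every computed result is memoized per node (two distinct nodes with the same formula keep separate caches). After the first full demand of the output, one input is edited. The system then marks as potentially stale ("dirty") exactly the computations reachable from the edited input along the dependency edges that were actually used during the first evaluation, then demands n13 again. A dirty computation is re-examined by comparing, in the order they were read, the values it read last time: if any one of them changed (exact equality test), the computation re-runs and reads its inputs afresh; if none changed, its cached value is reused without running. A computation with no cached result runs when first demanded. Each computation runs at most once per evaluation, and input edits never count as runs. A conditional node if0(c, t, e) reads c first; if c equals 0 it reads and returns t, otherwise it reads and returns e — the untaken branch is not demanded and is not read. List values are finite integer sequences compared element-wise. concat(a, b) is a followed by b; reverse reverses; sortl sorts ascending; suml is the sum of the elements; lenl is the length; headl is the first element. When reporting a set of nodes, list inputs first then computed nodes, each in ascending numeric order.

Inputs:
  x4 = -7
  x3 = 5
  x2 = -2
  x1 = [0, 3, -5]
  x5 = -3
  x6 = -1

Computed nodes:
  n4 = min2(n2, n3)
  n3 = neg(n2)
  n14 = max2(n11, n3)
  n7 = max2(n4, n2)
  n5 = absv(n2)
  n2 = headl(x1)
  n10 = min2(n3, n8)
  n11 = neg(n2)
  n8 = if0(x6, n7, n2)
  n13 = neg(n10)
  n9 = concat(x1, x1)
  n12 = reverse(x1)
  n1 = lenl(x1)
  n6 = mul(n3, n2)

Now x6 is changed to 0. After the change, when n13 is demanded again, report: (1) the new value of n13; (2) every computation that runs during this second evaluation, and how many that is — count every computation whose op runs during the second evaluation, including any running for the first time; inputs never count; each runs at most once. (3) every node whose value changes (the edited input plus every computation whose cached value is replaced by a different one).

Demanding n13 again yields 0.
3 computations run: n4, n7, n8.
The nodes whose values change: x6.
Note the branch switch — n4, n7 had no cache and run now for the first time.

First demand of the output computes:
  n2 = headl([0, 3, -5]) = 0
  n3 = neg(0) = 0
  n8 = if0(x6=-1 -> else branch n2) = 0
  n10 = min2(0, 0) = 0
  n13 = neg(0) = 0

After the edit, cleaning proceeds:
  n4: had never run; runs now, result 0.
  n7: had never run; runs now, result 0.
  n8: a read changed (x6 -1->0) — executes, giving 0 — identical to its old value.
  n10: dirty, but its reads are unchanged (n3 unchanged, n8 unchanged); cached 0 stands.
  n13: dirty, but its reads are unchanged (n10 unchanged); cached 0 stands.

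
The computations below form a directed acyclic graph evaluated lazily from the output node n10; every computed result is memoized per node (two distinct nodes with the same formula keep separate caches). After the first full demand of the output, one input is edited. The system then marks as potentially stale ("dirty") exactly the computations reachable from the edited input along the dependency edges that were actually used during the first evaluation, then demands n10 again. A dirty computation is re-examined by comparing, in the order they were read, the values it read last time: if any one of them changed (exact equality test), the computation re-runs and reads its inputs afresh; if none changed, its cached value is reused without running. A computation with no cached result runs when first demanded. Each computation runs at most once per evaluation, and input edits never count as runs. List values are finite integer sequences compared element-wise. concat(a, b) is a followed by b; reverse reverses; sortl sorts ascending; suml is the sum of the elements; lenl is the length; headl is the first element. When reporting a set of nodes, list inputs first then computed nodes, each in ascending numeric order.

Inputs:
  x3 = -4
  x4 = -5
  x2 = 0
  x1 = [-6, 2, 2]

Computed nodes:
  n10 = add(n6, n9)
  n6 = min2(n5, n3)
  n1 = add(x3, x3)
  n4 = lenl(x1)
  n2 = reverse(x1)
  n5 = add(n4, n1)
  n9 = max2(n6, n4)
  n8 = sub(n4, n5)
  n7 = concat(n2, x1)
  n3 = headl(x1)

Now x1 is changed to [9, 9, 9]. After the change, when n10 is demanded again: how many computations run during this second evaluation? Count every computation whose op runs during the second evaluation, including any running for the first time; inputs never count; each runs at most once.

First demand of the output computes:
  n1 = add(-4, -4) = -8
  n3 = headl([-6, 2, 2]) = -6
  n4 = lenl([-6, 2, 2]) = 3
  n5 = add(3, -8) = -5
  n6 = min2(-5, -6) = -6
  n9 = max2(-6, 3) = 3
  n10 = add(-6, 3) = -3

After the edit, cleaning proceeds:
  n3: a read changed (x1 [-6, 2, 2]->[9, 9, 9]) — executes, giving 9.
  n4: a read changed (x1 [-6, 2, 2]->[9, 9, 9]) — executes, giving 3 — identical to its old value.
  n5: dirty, but its reads are unchanged (n4 unchanged, n1 unchanged); cached -5 stands.
  n6: a read changed (n3 -6->9) — executes, giving -5.
  n9: a read changed (n6 -6->-5) — executes, giving 3 — identical to its old value.
  n10: a read changed (n6 -6->-5) — executes, giving -2.

Note where the cutoff bites: n5 is checked, finds nothing changed, and keeps its cache.

5 computations run: n3, n4, n6, n9, n10.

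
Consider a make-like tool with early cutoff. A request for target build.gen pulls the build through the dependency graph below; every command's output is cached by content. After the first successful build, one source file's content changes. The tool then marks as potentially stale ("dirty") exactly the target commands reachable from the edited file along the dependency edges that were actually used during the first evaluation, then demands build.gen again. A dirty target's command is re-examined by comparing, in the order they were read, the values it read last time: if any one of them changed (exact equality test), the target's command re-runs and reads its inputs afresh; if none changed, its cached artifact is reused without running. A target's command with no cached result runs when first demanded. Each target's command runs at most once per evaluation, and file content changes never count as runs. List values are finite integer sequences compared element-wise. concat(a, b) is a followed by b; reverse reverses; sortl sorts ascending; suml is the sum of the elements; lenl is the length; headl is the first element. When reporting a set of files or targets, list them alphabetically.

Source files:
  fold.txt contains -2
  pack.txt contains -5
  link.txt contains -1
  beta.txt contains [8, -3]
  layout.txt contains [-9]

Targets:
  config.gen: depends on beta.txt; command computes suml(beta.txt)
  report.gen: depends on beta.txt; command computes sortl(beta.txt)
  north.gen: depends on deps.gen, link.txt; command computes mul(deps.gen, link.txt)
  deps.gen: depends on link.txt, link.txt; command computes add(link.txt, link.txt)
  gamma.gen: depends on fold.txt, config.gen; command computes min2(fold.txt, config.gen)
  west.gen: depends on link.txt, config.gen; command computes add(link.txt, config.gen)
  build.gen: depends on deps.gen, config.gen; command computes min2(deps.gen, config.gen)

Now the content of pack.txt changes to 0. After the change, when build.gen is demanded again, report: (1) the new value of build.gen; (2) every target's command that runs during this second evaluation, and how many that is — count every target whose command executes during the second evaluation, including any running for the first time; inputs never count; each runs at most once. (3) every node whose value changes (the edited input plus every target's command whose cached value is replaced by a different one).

Demanding build.gen again yields -2.
0 target commands run: none.
The nodes whose values change: pack.txt.
Note the shortcut — nothing in the graph depends on pack.txt at all, so no recomputation happens.

First demand of the output computes:
  config.gen = suml([8, -3]) = 5
  deps.gen = add(-1, -1) = -2
  build.gen = min2(-2, 5) = -2

After the edit, cleaning proceeds:
  no node depends on pack.txt at all; the second demand re-runs nothing.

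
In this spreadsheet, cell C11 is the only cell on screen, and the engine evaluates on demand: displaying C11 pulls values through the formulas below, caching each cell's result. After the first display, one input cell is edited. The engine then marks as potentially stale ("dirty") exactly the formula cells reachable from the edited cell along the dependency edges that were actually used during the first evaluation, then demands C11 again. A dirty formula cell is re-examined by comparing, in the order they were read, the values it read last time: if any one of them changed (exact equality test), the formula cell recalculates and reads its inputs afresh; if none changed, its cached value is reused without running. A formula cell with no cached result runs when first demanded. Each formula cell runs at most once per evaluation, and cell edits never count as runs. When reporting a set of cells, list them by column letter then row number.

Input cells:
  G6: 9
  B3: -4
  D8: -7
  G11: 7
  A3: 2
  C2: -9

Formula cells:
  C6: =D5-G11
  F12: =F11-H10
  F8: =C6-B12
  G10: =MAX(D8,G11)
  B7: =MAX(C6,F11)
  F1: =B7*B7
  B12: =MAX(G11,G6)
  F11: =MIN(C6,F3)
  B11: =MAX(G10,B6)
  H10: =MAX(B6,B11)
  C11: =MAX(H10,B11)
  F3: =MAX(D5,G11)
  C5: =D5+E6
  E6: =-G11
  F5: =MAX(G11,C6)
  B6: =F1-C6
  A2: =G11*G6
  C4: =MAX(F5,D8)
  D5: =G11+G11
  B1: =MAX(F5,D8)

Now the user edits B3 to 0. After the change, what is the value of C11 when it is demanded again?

Initial pass — values computed on the first demand:
  D5 = 7 + 7 = 14
  C6 = 14 - 7 = 7
  F3 = MAX(14, 7) = 14
  F11 = MIN(7, 14) = 7
  B7 = MAX(7, 7) = 7
  F1 = 7 * 7 = 49
  B6 = 49 - 7 = 42
  G10 = MAX(-7, 7) = 7
  B11 = MAX(7, 42) = 42
  H10 = MAX(42, 42) = 42
  C11 = MAX(42, 42) = 42

Second demand — change propagation:
  no demanded computation ever read B3, so the edit dirties nothing and nothing runs.

The important point: nothing the output needs ever reads B3, so the edit is invisible to it.

C11 now evaluates to 42.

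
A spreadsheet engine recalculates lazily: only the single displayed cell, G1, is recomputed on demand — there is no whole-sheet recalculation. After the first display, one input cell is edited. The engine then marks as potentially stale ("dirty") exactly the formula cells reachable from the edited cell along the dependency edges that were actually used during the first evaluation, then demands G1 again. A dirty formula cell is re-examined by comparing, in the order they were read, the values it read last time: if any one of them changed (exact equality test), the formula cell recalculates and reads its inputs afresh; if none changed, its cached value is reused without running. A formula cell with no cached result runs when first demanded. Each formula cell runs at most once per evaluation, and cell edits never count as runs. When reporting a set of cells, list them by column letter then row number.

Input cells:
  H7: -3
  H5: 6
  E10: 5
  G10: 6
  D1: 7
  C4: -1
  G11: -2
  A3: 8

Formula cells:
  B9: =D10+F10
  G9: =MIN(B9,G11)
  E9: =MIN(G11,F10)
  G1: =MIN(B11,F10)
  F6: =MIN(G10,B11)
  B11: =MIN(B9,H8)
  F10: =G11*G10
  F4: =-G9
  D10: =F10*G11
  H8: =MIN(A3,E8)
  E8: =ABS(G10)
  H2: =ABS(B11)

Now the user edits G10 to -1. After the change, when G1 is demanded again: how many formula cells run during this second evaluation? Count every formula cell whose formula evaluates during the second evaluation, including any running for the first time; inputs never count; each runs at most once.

Formula cells that run: B9, B11, D10, E8, F10, G1, H8 — 7 in total.

First evaluation (everything demanded from the output):
  E8 = ABS(6) = 6
  F10 = -2 * 6 = -12
  D10 = -12 * -2 = 24
  B9 = 24 + -12 = 12
  H8 = MIN(8, 6) = 6
  B11 = MIN(12, 6) = 6
  G1 = MIN(6, -12) = -12

Propagation after the edit:
  E8: runs — G10 6->-1; result 1.
  F10: runs — G10 6->-1; result 2.
  D10: runs — F10 -12->2; result -4.
  B9: runs — D10 24->-4; F10 -12->2; result -2.
  H8: runs — E8 6->1; result 1.
  B11: runs — B9 12->-2; H8 6->1; result -2.
  G1: runs — B11 6->-2; F10 -12->2; result -2.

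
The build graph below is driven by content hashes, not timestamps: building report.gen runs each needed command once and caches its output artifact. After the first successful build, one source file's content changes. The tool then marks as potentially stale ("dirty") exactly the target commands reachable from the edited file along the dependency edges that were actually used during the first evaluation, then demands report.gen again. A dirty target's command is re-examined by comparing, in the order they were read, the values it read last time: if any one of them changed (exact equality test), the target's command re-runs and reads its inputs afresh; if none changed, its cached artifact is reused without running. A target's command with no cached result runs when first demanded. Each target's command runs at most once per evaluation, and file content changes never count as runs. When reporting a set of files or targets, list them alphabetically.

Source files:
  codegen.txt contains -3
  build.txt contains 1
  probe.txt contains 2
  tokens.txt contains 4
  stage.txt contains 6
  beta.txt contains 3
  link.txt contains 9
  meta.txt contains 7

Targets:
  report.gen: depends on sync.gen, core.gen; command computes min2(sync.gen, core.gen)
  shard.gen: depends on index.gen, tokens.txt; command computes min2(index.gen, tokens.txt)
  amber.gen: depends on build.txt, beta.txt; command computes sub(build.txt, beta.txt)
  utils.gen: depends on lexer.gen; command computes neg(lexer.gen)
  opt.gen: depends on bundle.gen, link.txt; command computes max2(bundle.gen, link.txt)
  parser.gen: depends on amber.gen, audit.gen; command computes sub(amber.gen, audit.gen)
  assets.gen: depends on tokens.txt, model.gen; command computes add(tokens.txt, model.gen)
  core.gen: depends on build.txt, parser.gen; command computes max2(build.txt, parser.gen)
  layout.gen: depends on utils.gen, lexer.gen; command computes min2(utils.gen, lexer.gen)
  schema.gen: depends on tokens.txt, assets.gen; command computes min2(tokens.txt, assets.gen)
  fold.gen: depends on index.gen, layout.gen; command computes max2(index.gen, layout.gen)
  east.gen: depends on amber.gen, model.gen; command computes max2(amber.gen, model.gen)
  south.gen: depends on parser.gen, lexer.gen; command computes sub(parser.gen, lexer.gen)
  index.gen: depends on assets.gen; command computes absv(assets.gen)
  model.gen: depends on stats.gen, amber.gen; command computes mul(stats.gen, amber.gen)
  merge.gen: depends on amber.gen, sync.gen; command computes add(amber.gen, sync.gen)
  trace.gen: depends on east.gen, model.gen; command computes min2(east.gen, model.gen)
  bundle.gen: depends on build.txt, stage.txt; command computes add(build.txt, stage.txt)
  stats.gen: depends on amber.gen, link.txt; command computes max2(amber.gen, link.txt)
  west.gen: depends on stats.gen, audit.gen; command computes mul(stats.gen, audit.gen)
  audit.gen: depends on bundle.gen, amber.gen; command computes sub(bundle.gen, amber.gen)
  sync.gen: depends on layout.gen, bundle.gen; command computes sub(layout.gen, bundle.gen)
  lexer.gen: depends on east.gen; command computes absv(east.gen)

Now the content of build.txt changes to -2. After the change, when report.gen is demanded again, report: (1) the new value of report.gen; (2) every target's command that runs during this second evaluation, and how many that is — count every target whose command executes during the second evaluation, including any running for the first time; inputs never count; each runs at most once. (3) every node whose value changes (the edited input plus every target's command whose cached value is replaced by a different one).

report.gen now evaluates to -9.
Run set: amber.gen, audit.gen, bundle.gen, core.gen, east.gen, layout.gen, lexer.gen, model.gen, parser.gen, report.gen, stats.gen, sync.gen, utils.gen (13 run).
Changed values: amber.gen, build.txt, bundle.gen, core.gen, east.gen, layout.gen, lexer.gen, model.gen, parser.gen, utils.gen.

Initial pass — values computed on the first demand:
  amber.gen = sub(1, 3) = -2
  bundle.gen = add(1, 6) = 7
  audit.gen = sub(7, -2) = 9
  parser.gen = sub(-2, 9) = -11
  core.gen = max2(1, -11) = 1
  stats.gen = max2(-2, 9) = 9
  model.gen = mul(9, -2) = -18
  east.gen = max2(-2, -18) = -2
  lexer.gen = absv(-2) = 2
  utils.gen = neg(2) = -2
  layout.gen = min2(-2, 2) = -2
  sync.gen = sub(-2, 7) = -9
  report.gen = min2(-9, 1) = -9

Second demand — change propagation:
  amber.gen: re-runs because build.txt 1->-2; new result -5.
  bundle.gen: re-runs because build.txt 1->-2; new result 4.
  audit.gen: re-runs because bundle.gen 7->4; amber.gen -2->-5; new result 9 (unchanged).
  parser.gen: re-runs because amber.gen -2->-5; new result -14.
  core.gen: re-runs because build.txt 1->-2; parser.gen -11->-14; new result -2.
  stats.gen: re-runs because amber.gen -2->-5; new result 9 (unchanged).
  model.gen: re-runs because amber.gen -2->-5; new result -45.
  east.gen: re-runs because amber.gen -2->-5; model.gen -18->-45; new result -5.
  lexer.gen: re-runs because east.gen -2->-5; new result 5.
  utils.gen: re-runs because lexer.gen 2->5; new result -5.
  layout.gen: re-runs because utils.gen -2->-5; lexer.gen 2->5; new result -5.
  sync.gen: re-runs because layout.gen -2->-5; bundle.gen 7->4; new result -9 (unchanged).
  report.gen: re-runs because core.gen 1->-2; new result -9 (unchanged).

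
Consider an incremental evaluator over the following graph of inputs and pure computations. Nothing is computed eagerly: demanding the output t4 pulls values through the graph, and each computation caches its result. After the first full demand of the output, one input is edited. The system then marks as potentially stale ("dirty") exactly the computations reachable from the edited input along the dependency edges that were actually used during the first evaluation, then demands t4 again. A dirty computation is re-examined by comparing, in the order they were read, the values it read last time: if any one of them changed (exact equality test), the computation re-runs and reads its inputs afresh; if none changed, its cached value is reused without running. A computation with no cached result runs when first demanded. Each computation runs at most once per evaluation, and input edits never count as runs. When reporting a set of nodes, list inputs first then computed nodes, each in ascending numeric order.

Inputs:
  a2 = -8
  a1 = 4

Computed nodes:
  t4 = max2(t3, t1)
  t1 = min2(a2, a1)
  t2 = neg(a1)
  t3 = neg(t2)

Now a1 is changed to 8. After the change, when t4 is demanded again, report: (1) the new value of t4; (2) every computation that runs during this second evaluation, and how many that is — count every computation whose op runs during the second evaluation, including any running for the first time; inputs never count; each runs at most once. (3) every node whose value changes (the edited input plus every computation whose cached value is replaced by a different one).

t4 now evaluates to 8.
Run set: t1, t2, t3, t4 (4 run).
Changed values: a1, t2, t3, t4.

Initial pass — values computed on the first demand:
  t1 = min2(-8, 4) = -8
  t2 = neg(4) = -4
  t3 = neg(-4) = 4
  t4 = max2(4, -8) = 4

Second demand — change propagation:
  t1: re-runs because a1 4->8; new result -8 (unchanged).
  t2: re-runs because a1 4->8; new result -8.
  t3: re-runs because t2 -4->-8; new result 8.
  t4: re-runs because t3 4->8; new result 8.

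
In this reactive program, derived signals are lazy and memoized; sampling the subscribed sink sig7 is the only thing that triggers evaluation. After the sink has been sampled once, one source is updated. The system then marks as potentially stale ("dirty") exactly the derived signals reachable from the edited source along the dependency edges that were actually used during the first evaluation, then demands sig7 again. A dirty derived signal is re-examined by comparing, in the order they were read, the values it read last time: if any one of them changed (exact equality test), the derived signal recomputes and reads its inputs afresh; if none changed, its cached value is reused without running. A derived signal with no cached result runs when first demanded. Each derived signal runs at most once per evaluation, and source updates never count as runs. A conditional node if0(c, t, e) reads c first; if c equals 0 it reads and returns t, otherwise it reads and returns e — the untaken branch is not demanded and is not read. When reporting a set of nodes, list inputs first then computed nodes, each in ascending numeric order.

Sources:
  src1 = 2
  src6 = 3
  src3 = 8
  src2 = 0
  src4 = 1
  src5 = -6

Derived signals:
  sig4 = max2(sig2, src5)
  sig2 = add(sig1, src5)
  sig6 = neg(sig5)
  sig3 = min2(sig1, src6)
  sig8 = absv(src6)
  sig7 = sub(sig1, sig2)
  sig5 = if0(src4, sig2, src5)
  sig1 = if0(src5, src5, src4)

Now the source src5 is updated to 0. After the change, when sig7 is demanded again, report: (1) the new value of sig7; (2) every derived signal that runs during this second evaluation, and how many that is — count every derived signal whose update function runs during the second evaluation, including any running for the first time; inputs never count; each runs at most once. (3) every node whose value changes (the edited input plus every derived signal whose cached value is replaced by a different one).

Demanding sig7 again yields 0.
3 derived signals run: sig1, sig2, sig7.
The nodes whose values change: src5, sig1, sig2, sig7.

First demand of the output computes:
  sig1 = if0(src5=-6 -> else branch src4) = 1
  sig2 = add(1, -6) = -5
  sig7 = sub(1, -5) = 6

After the edit, cleaning proceeds:
  sig1: a read changed (src5 -6->0) — executes, giving 0.
  sig2: a read changed (sig1 1->0; src5 -6->0) — executes, giving 0.
  sig7: a read changed (sig1 1->0; sig2 -5->0) — executes, giving 0.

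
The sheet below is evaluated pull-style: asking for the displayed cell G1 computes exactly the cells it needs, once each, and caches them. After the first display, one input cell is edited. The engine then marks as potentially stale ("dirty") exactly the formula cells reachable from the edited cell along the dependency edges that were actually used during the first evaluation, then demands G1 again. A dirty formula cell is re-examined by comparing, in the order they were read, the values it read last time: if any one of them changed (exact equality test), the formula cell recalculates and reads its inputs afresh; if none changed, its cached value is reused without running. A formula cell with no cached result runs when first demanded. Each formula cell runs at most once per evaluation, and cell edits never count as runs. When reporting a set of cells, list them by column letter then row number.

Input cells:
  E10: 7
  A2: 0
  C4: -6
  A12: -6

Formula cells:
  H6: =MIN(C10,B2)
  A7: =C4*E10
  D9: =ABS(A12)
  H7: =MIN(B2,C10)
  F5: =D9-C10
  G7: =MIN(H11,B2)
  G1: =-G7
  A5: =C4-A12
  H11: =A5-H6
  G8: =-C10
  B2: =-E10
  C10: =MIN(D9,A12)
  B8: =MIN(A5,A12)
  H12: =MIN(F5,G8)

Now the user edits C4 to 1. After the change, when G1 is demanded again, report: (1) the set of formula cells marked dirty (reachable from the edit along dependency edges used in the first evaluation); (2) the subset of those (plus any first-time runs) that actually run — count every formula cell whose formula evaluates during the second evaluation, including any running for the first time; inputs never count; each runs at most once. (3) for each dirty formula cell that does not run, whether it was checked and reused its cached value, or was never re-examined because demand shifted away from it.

First demand of the output computes:
  A5 = -6 - -6 = 0
  B2 = -(7) = -7
  D9 = ABS(-6) = 6
  C10 = MIN(6, -6) = -6
  H6 = MIN(-6, -7) = -7
  H11 = 0 - -7 = 7
  G7 = MIN(7, -7) = -7
  G1 = -(-7) = 7

After the edit, cleaning proceeds:
  A5: a read changed (C4 -6->1) — executes, giving 7.
  H11: a read changed (A5 0->7) — executes, giving 14.
  G7: a read changed (H11 7->14) — executes, giving -7 — identical to its old value.
  G1: dirty, but its reads are unchanged (G7 unchanged); cached 7 stands.

Note the absorption at G7: it re-runs yet its value is the same, leaving the output's value untouched.

The edit dirties: A5, G1, G7, H11.
3 formula cells run: A5, G7, H11.
Cache hits after checking: G1.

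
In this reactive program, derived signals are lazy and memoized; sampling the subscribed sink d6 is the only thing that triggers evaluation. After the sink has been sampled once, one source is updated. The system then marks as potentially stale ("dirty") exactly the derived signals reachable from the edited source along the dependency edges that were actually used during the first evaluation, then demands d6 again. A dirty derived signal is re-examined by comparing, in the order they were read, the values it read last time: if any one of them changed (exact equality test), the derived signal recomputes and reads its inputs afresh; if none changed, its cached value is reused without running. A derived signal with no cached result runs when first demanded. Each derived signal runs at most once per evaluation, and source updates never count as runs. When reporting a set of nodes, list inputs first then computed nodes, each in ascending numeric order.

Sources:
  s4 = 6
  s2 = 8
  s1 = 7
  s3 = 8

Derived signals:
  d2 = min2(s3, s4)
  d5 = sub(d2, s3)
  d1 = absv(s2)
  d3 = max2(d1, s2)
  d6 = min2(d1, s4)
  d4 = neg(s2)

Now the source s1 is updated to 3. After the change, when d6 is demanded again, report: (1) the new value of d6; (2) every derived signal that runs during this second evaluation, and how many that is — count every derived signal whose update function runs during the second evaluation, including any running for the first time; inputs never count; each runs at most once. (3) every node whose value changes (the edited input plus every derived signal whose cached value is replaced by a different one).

Demanding d6 again yields 6.
0 derived signals run: none.
The nodes whose values change: s1.
Note the shortcut — nothing in the graph depends on s1 at all, so no recomputation happens.

First demand of the output computes:
  d1 = absv(8) = 8
  d6 = min2(8, 6) = 6

After the edit, cleaning proceeds:
  no node depends on s1 at all; the second demand re-runs nothing.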